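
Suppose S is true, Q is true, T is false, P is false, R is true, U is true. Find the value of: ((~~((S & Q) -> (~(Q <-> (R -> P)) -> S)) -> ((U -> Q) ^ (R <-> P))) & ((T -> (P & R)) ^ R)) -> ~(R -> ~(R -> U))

True

S & Q = True & True = True
R -> P = True -> False = False
Q <-> (R -> P) = True <-> False = False
~(Q <-> (R -> P)) = ~False = True
~(Q <-> (R -> P)) -> S = True -> True = True
(S & Q) -> (~(Q <-> (R -> P)) -> S) = True -> True = True
~((S & Q) -> (~(Q <-> (R -> P)) -> S)) = ~True = False
~~((S & Q) -> (~(Q <-> (R -> P)) -> S)) = ~False = True
U -> Q = True -> True = True
R <-> P = True <-> False = False
(U -> Q) ^ (R <-> P) = True ^ False = True
~~((S & Q) -> (~(Q <-> (R -> P)) -> S)) -> ((U -> Q) ^ (R <-> P)) = True -> True = True
P & R = False & True = False
T -> (P & R) = False -> False = True
(T -> (P & R)) ^ R = True ^ True = False
(~~((S & Q) -> (~(Q <-> (R -> P)) -> S)) -> ((U -> Q) ^ (R <-> P))) & ((T -> (P & R)) ^ R) = True & False = False
R -> U = True -> True = True
~(R -> U) = ~True = False
R -> ~(R -> U) = True -> False = False
~(R -> ~(R -> U)) = ~False = True
((~~((S & Q) -> (~(Q <-> (R -> P)) -> S)) -> ((U -> Q) ^ (R <-> P))) & ((T -> (P & R)) ^ R)) -> ~(R -> ~(R -> U)) = False -> True = True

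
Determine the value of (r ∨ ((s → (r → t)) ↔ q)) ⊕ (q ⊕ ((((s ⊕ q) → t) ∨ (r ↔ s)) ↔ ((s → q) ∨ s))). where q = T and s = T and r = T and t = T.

T

r → t = T → T = T
s → (r → t) = T → T = T
(s → (r → t)) ↔ q = T ↔ T = T
r ∨ ((s → (r → t)) ↔ q) = T ∨ T = T
s ⊕ q = T ⊕ T = F
(s ⊕ q) → t = F → T = T
r ↔ s = T ↔ T = T
((s ⊕ q) → t) ∨ (r ↔ s) = T ∨ T = T
s → q = T → T = T
(s → q) ∨ s = T ∨ T = T
(((s ⊕ q) → t) ∨ (r ↔ s)) ↔ ((s → q) ∨ s) = T ↔ T = T
q ⊕ ((((s ⊕ q) → t) ∨ (r ↔ s)) ↔ ((s → q) ∨ s)) = T ⊕ T = F
(r ∨ ((s → (r → t)) ↔ q)) ⊕ (q ⊕ ((((s ⊕ q) → t) ∨ (r ↔ s)) ↔ ((s → q) ∨ s))) = T ⊕ F = T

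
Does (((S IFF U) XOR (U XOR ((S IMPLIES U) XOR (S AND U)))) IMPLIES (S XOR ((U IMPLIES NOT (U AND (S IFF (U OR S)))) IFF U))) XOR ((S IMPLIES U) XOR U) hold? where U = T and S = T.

S IFF U = T IFF T = T
S IMPLIES U = T IMPLIES T = T
S AND U = T AND T = T
(S IMPLIES U) XOR (S AND U) = T XOR T = F
U XOR ((S IMPLIES U) XOR (S AND U)) = T XOR F = T
(S IFF U) XOR (U XOR ((S IMPLIES U) XOR (S AND U))) = T XOR T = F
U OR S = T OR T = T
S IFF (U OR S) = T IFF T = T
U AND (S IFF (U OR S)) = T AND T = T
NOT (U AND (S IFF (U OR S))) = NOT T = F
U IMPLIES NOT (U AND (S IFF (U OR S))) = T IMPLIES F = F
(U IMPLIES NOT (U AND (S IFF (U OR S)))) IFF U = F IFF T = F
S XOR ((U IMPLIES NOT (U AND (S IFF (U OR S)))) IFF U) = T XOR F = T
((S IFF U) XOR (U XOR ((S IMPLIES U) XOR (S AND U)))) IMPLIES (S XOR ((U IMPLIES NOT (U AND (S IFF (U OR S)))) IFF U)) = F IMPLIES T = T
S IMPLIES U = T IMPLIES T = T
(S IMPLIES U) XOR U = T XOR T = F
(((S IFF U) XOR (U XOR ((S IMPLIES U) XOR (S AND U)))) IMPLIES (S XOR ((U IMPLIES NOT (U AND (S IFF (U OR S)))) IFF U))) XOR ((S IMPLIES U) XOR U) = T XOR F = T

T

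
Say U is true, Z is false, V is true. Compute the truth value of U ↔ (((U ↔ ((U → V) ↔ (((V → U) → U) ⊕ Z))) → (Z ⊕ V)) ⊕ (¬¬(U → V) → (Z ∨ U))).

Substituting U=T, Z=F, V=T:
U → V = T → T = T
V → U = T → T = T
(V → U) → U = T → T = T
((V → U) → U) ⊕ Z = T ⊕ F = T
(U → V) ↔ (((V → U) → U) ⊕ Z) = T ↔ T = T
U ↔ ((U → V) ↔ (((V → U) → U) ⊕ Z)) = T ↔ T = T
Z ⊕ V = F ⊕ T = T
(U ↔ ((U → V) ↔ (((V → U) → U) ⊕ Z))) → (Z ⊕ V) = T → T = T
U → V = T → T = T
¬(U → V) = ¬T = F
¬¬(U → V) = ¬F = T
Z ∨ U = F ∨ T = T
¬¬(U → V) → (Z ∨ U) = T → T = T
((U ↔ ((U → V) ↔ (((V → U) → U) ⊕ Z))) → (Z ⊕ V)) ⊕ (¬¬(U → V) → (Z ∨ U)) = T ⊕ T = F
U ↔ (((U ↔ ((U → V) ↔ (((V → U) → U) ⊕ Z))) → (Z ⊕ V)) ⊕ (¬¬(U → V) → (Z ∨ U))) = T ↔ F = F

F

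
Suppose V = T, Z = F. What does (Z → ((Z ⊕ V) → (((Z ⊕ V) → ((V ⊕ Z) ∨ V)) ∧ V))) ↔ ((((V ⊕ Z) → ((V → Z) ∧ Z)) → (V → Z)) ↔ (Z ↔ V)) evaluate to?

Z ⊕ V = F ⊕ T = T
Z ⊕ V = F ⊕ T = T
V ⊕ Z = T ⊕ F = T
(V ⊕ Z) ∨ V = T ∨ T = T
(Z ⊕ V) → ((V ⊕ Z) ∨ V) = T → T = T
((Z ⊕ V) → ((V ⊕ Z) ∨ V)) ∧ V = T ∧ T = T
(Z ⊕ V) → (((Z ⊕ V) → ((V ⊕ Z) ∨ V)) ∧ V) = T → T = T
Z → ((Z ⊕ V) → (((Z ⊕ V) → ((V ⊕ Z) ∨ V)) ∧ V)) = F → T = T
V ⊕ Z = T ⊕ F = T
V → Z = T → F = F
(V → Z) ∧ Z = F ∧ F = F
(V ⊕ Z) → ((V → Z) ∧ Z) = T → F = F
V → Z = T → F = F
((V ⊕ Z) → ((V → Z) ∧ Z)) → (V → Z) = F → F = T
Z ↔ V = F ↔ T = F
(((V ⊕ Z) → ((V → Z) ∧ Z)) → (V → Z)) ↔ (Z ↔ V) = T ↔ F = F
(Z → ((Z ⊕ V) → (((Z ⊕ V) → ((V ⊕ Z) ∨ V)) ∧ V))) ↔ ((((V ⊕ Z) → ((V → Z) ∧ Z)) → (V → Z)) ↔ (Z ↔ V)) = T ↔ F = F

F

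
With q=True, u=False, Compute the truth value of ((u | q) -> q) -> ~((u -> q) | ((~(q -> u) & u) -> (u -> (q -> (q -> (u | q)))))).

u | q = False | True = True
(u | q) -> q = True -> True = True
u -> q = False -> True = True
q -> u = True -> False = False
~(q -> u) = ~False = True
~(q -> u) & u = True & False = False
u | q = False | True = True
q -> (u | q) = True -> True = True
q -> (q -> (u | q)) = True -> True = True
u -> (q -> (q -> (u | q))) = False -> True = True
(~(q -> u) & u) -> (u -> (q -> (q -> (u | q)))) = False -> True = True
(u -> q) | ((~(q -> u) & u) -> (u -> (q -> (q -> (u | q))))) = True | True = True
~((u -> q) | ((~(q -> u) & u) -> (u -> (q -> (q -> (u | q)))))) = ~True = False
((u | q) -> q) -> ~((u -> q) | ((~(q -> u) & u) -> (u -> (q -> (q -> (u | q)))))) = True -> False = False

False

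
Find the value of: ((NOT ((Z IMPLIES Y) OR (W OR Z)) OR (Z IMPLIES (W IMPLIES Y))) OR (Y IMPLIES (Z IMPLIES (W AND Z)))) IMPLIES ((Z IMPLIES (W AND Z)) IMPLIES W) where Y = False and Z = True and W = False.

Z IMPLIES Y = True IMPLIES False = False
W OR Z = False OR True = True
(Z IMPLIES Y) OR (W OR Z) = False OR True = True
NOT ((Z IMPLIES Y) OR (W OR Z)) = NOT True = False
W IMPLIES Y = False IMPLIES False = True
Z IMPLIES (W IMPLIES Y) = True IMPLIES True = True
NOT ((Z IMPLIES Y) OR (W OR Z)) OR (Z IMPLIES (W IMPLIES Y)) = False OR True = True
W AND Z = False AND True = False
Z IMPLIES (W AND Z) = True IMPLIES False = False
Y IMPLIES (Z IMPLIES (W AND Z)) = False IMPLIES False = True
(NOT ((Z IMPLIES Y) OR (W OR Z)) OR (Z IMPLIES (W IMPLIES Y))) OR (Y IMPLIES (Z IMPLIES (W AND Z))) = True OR True = True
W AND Z = False AND True = False
Z IMPLIES (W AND Z) = True IMPLIES False = False
(Z IMPLIES (W AND Z)) IMPLIES W = False IMPLIES False = True
((NOT ((Z IMPLIES Y) OR (W OR Z)) OR (Z IMPLIES (W IMPLIES Y))) OR (Y IMPLIES (Z IMPLIES (W AND Z)))) IMPLIES ((Z IMPLIES (W AND Z)) IMPLIES W) = True IMPLIES True = True

True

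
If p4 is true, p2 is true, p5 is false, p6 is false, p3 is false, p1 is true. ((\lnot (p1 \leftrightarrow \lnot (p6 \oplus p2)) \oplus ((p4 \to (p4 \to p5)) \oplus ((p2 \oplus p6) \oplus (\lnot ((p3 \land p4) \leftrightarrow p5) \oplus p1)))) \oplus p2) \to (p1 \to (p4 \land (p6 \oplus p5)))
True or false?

\text{True}

Substituting p4=\text{True}, p2=\text{True}, p5=\text{False}, p6=\text{False}, p3=\text{False}, p1=\text{True}:
p6 \oplus p2 = \text{False} \oplus \text{True} = \text{True}
\lnot (p6 \oplus p2) = \lnot \text{True} = \text{False}
p1 \leftrightarrow \lnot (p6 \oplus p2) = \text{True} \leftrightarrow \text{False} = \text{False}
\lnot (p1 \leftrightarrow \lnot (p6 \oplus p2)) = \lnot \text{False} = \text{True}
p4 \to p5 = \text{True} \to \text{False} = \text{False}
p4 \to (p4 \to p5) = \text{True} \to \text{False} = \text{False}
p2 \oplus p6 = \text{True} \oplus \text{False} = \text{True}
p3 \land p4 = \text{False} \land \text{True} = \text{False}
(p3 \land p4) \leftrightarrow p5 = \text{False} \leftrightarrow \text{False} = \text{True}
\lnot ((p3 \land p4) \leftrightarrow p5) = \lnot \text{True} = \text{False}
\lnot ((p3 \land p4) \leftrightarrow p5) \oplus p1 = \text{False} \oplus \text{True} = \text{True}
(p2 \oplus p6) \oplus (\lnot ((p3 \land p4) \leftrightarrow p5) \oplus p1) = \text{True} \oplus \text{True} = \text{False}
(p4 \to (p4 \to p5)) \oplus ((p2 \oplus p6) \oplus (\lnot ((p3 \land p4) \leftrightarrow p5) \oplus p1)) = \text{False} \oplus \text{False} = \text{False}
\lnot (p1 \leftrightarrow \lnot (p6 \oplus p2)) \oplus ((p4 \to (p4 \to p5)) \oplus ((p2 \oplus p6) \oplus (\lnot ((p3 \land p4) \leftrightarrow p5) \oplus p1))) = \text{True} \oplus \text{False} = \text{True}
(\lnot (p1 \leftrightarrow \lnot (p6 \oplus p2)) \oplus ((p4 \to (p4 \to p5)) \oplus ((p2 \oplus p6) \oplus (\lnot ((p3 \land p4) \leftrightarrow p5) \oplus p1)))) \oplus p2 = \text{True} \oplus \text{True} = \text{False}
p6 \oplus p5 = \text{False} \oplus \text{False} = \text{False}
p4 \land (p6 \oplus p5) = \text{True} \land \text{False} = \text{False}
p1 \to (p4 \land (p6 \oplus p5)) = \text{True} \to \text{False} = \text{False}
((\lnot (p1 \leftrightarrow \lnot (p6 \oplus p2)) \oplus ((p4 \to (p4 \to p5)) \oplus ((p2 \oplus p6) \oplus (\lnot ((p3 \land p4) \leftrightarrow p5) \oplus p1)))) \oplus p2) \to (p1 \to (p4 \land (p6 \oplus p5))) = \text{False} \to \text{False} = \text{True}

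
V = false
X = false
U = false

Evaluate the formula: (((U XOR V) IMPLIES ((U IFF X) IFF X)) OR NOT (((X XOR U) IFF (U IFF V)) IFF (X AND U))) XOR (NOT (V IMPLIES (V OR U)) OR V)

true

U XOR V = false XOR false = false
U IFF X = false IFF false = true
(U IFF X) IFF X = true IFF false = false
(U XOR V) IMPLIES ((U IFF X) IFF X) = false IMPLIES false = true
X XOR U = false XOR false = false
U IFF V = false IFF false = true
(X XOR U) IFF (U IFF V) = false IFF true = false
X AND U = false AND false = false
((X XOR U) IFF (U IFF V)) IFF (X AND U) = false IFF false = true
NOT (((X XOR U) IFF (U IFF V)) IFF (X AND U)) = NOT true = false
((U XOR V) IMPLIES ((U IFF X) IFF X)) OR NOT (((X XOR U) IFF (U IFF V)) IFF (X AND U)) = true OR false = true
V OR U = false OR false = false
V IMPLIES (V OR U) = false IMPLIES false = true
NOT (V IMPLIES (V OR U)) = NOT true = false
NOT (V IMPLIES (V OR U)) OR V = false OR false = false
(((U XOR V) IMPLIES ((U IFF X) IFF X)) OR NOT (((X XOR U) IFF (U IFF V)) IFF (X AND U))) XOR (NOT (V IMPLIES (V OR U)) OR V) = true XOR false = true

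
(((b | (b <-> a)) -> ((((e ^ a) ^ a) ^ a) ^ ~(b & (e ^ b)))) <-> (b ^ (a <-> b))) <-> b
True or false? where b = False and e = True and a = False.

b <-> a = False <-> False = True
b | (b <-> a) = False | True = True
e ^ a = True ^ False = True
(e ^ a) ^ a = True ^ False = True
((e ^ a) ^ a) ^ a = True ^ False = True
e ^ b = True ^ False = True
b & (e ^ b) = False & True = False
~(b & (e ^ b)) = ~False = True
(((e ^ a) ^ a) ^ a) ^ ~(b & (e ^ b)) = True ^ True = False
(b | (b <-> a)) -> ((((e ^ a) ^ a) ^ a) ^ ~(b & (e ^ b))) = True -> False = False
a <-> b = False <-> False = True
b ^ (a <-> b) = False ^ True = True
((b | (b <-> a)) -> ((((e ^ a) ^ a) ^ a) ^ ~(b & (e ^ b)))) <-> (b ^ (a <-> b)) = False <-> True = False
(((b | (b <-> a)) -> ((((e ^ a) ^ a) ^ a) ^ ~(b & (e ^ b)))) <-> (b ^ (a <-> b))) <-> b = False <-> False = True

True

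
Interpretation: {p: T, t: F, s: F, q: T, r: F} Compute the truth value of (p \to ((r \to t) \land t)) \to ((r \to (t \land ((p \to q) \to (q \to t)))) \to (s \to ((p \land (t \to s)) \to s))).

T

r \to t = F \to F = T
(r \to t) \land t = T \land F = F
p \to ((r \to t) \land t) = T \to F = F
p \to q = T \to T = T
q \to t = T \to F = F
(p \to q) \to (q \to t) = T \to F = F
t \land ((p \to q) \to (q \to t)) = F \land F = F
r \to (t \land ((p \to q) \to (q \to t))) = F \to F = T
t \to s = F \to F = T
p \land (t \to s) = T \land T = T
(p \land (t \to s)) \to s = T \to F = F
s \to ((p \land (t \to s)) \to s) = F \to F = T
(r \to (t \land ((p \to q) \to (q \to t)))) \to (s \to ((p \land (t \to s)) \to s)) = T \to T = T
(p \to ((r \to t) \land t)) \to ((r \to (t \land ((p \to q) \to (q \to t)))) \to (s \to ((p \land (t \to s)) \to s))) = F \to T = T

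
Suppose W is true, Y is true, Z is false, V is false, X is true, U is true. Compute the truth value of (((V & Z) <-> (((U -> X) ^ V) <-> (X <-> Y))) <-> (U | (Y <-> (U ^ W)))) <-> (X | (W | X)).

Substituting W=True, Y=True, Z=False, V=False, X=True, U=True:
V & Z = False & False = False
U -> X = True -> True = True
(U -> X) ^ V = True ^ False = True
X <-> Y = True <-> True = True
((U -> X) ^ V) <-> (X <-> Y) = True <-> True = True
(V & Z) <-> (((U -> X) ^ V) <-> (X <-> Y)) = False <-> True = False
U ^ W = True ^ True = False
Y <-> (U ^ W) = True <-> False = False
U | (Y <-> (U ^ W)) = True | False = True
((V & Z) <-> (((U -> X) ^ V) <-> (X <-> Y))) <-> (U | (Y <-> (U ^ W))) = False <-> True = False
W | X = True | True = True
X | (W | X) = True | True = True
(((V & Z) <-> (((U -> X) ^ V) <-> (X <-> Y))) <-> (U | (Y <-> (U ^ W)))) <-> (X | (W | X)) = False <-> True = False

False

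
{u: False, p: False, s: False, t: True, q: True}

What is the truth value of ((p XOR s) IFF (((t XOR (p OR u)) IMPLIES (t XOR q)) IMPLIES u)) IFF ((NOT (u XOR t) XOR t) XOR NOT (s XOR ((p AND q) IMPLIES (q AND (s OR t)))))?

Substituting u=False, p=False, s=False, t=True, q=True:
p XOR s = False XOR False = False
p OR u = False OR False = False
t XOR (p OR u) = True XOR False = True
t XOR q = True XOR True = False
(t XOR (p OR u)) IMPLIES (t XOR q) = True IMPLIES False = False
((t XOR (p OR u)) IMPLIES (t XOR q)) IMPLIES u = False IMPLIES False = True
(p XOR s) IFF (((t XOR (p OR u)) IMPLIES (t XOR q)) IMPLIES u) = False IFF True = False
u XOR t = False XOR True = True
NOT (u XOR t) = NOT True = False
NOT (u XOR t) XOR t = False XOR True = True
p AND q = False AND True = False
s OR t = False OR True = True
q AND (s OR t) = True AND True = True
(p AND q) IMPLIES (q AND (s OR t)) = False IMPLIES True = True
s XOR ((p AND q) IMPLIES (q AND (s OR t))) = False XOR True = True
NOT (s XOR ((p AND q) IMPLIES (q AND (s OR t)))) = NOT True = False
(NOT (u XOR t) XOR t) XOR NOT (s XOR ((p AND q) IMPLIES (q AND (s OR t)))) = True XOR False = True
((p XOR s) IFF (((t XOR (p OR u)) IMPLIES (t XOR q)) IMPLIES u)) IFF ((NOT (u XOR t) XOR t) XOR NOT (s XOR ((p AND q) IMPLIES (q AND (s OR t))))) = False IFF True = False

False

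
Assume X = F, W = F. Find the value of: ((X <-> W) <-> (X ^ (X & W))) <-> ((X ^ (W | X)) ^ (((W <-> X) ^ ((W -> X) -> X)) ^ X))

F

X <-> W = F <-> F = T
X & W = F & F = F
X ^ (X & W) = F ^ F = F
(X <-> W) <-> (X ^ (X & W)) = T <-> F = F
W | X = F | F = F
X ^ (W | X) = F ^ F = F
W <-> X = F <-> F = T
W -> X = F -> F = T
(W -> X) -> X = T -> F = F
(W <-> X) ^ ((W -> X) -> X) = T ^ F = T
((W <-> X) ^ ((W -> X) -> X)) ^ X = T ^ F = T
(X ^ (W | X)) ^ (((W <-> X) ^ ((W -> X) -> X)) ^ X) = F ^ T = T
((X <-> W) <-> (X ^ (X & W))) <-> ((X ^ (W | X)) ^ (((W <-> X) ^ ((W -> X) -> X)) ^ X)) = F <-> T = F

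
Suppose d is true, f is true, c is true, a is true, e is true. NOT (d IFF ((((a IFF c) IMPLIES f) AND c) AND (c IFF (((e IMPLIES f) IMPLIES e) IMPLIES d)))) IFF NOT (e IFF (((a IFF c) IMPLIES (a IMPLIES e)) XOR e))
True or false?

false

a IFF c = true IFF true = true
(a IFF c) IMPLIES f = true IMPLIES true = true
((a IFF c) IMPLIES f) AND c = true AND true = true
e IMPLIES f = true IMPLIES true = true
(e IMPLIES f) IMPLIES e = true IMPLIES true = true
((e IMPLIES f) IMPLIES e) IMPLIES d = true IMPLIES true = true
c IFF (((e IMPLIES f) IMPLIES e) IMPLIES d) = true IFF true = true
(((a IFF c) IMPLIES f) AND c) AND (c IFF (((e IMPLIES f) IMPLIES e) IMPLIES d)) = true AND true = true
d IFF ((((a IFF c) IMPLIES f) AND c) AND (c IFF (((e IMPLIES f) IMPLIES e) IMPLIES d))) = true IFF true = true
NOT (d IFF ((((a IFF c) IMPLIES f) AND c) AND (c IFF (((e IMPLIES f) IMPLIES e) IMPLIES d)))) = NOT true = false
a IFF c = true IFF true = true
a IMPLIES e = true IMPLIES true = true
(a IFF c) IMPLIES (a IMPLIES e) = true IMPLIES true = true
((a IFF c) IMPLIES (a IMPLIES e)) XOR e = true XOR true = false
e IFF (((a IFF c) IMPLIES (a IMPLIES e)) XOR e) = true IFF false = false
NOT (e IFF (((a IFF c) IMPLIES (a IMPLIES e)) XOR e)) = NOT false = true
NOT (d IFF ((((a IFF c) IMPLIES f) AND c) AND (c IFF (((e IMPLIES f) IMPLIES e) IMPLIES d)))) IFF NOT (e IFF (((a IFF c) IMPLIES (a IMPLIES e)) XOR e)) = false IFF true = false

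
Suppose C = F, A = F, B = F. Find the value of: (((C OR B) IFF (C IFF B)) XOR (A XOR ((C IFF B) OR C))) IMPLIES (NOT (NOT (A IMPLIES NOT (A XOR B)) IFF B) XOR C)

C OR B = F OR F = F
C IFF B = F IFF F = T
(C OR B) IFF (C IFF B) = F IFF T = F
C IFF B = F IFF F = T
(C IFF B) OR C = T OR F = T
A XOR ((C IFF B) OR C) = F XOR T = T
((C OR B) IFF (C IFF B)) XOR (A XOR ((C IFF B) OR C)) = F XOR T = T
A XOR B = F XOR F = F
NOT (A XOR B) = NOT F = T
A IMPLIES NOT (A XOR B) = F IMPLIES T = T
NOT (A IMPLIES NOT (A XOR B)) = NOT T = F
NOT (A IMPLIES NOT (A XOR B)) IFF B = F IFF F = T
NOT (NOT (A IMPLIES NOT (A XOR B)) IFF B) = NOT T = F
NOT (NOT (A IMPLIES NOT (A XOR B)) IFF B) XOR C = F XOR F = F
(((C OR B) IFF (C IFF B)) XOR (A XOR ((C IFF B) OR C))) IMPLIES (NOT (NOT (A IMPLIES NOT (A XOR B)) IFF B) XOR C) = T IMPLIES F = F

F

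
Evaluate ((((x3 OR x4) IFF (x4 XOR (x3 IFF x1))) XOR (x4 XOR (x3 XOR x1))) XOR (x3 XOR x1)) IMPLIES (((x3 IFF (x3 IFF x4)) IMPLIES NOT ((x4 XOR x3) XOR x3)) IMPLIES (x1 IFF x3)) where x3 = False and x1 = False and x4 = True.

x3 OR x4 = False OR True = True
x3 IFF x1 = False IFF False = True
x4 XOR (x3 IFF x1) = True XOR True = False
(x3 OR x4) IFF (x4 XOR (x3 IFF x1)) = True IFF False = False
x3 XOR x1 = False XOR False = False
x4 XOR (x3 XOR x1) = True XOR False = True
((x3 OR x4) IFF (x4 XOR (x3 IFF x1))) XOR (x4 XOR (x3 XOR x1)) = False XOR True = True
x3 XOR x1 = False XOR False = False
(((x3 OR x4) IFF (x4 XOR (x3 IFF x1))) XOR (x4 XOR (x3 XOR x1))) XOR (x3 XOR x1) = True XOR False = True
x3 IFF x4 = False IFF True = False
x3 IFF (x3 IFF x4) = False IFF False = True
x4 XOR x3 = True XOR False = True
(x4 XOR x3) XOR x3 = True XOR False = True
NOT ((x4 XOR x3) XOR x3) = NOT True = False
(x3 IFF (x3 IFF x4)) IMPLIES NOT ((x4 XOR x3) XOR x3) = True IMPLIES False = False
x1 IFF x3 = False IFF False = True
((x3 IFF (x3 IFF x4)) IMPLIES NOT ((x4 XOR x3) XOR x3)) IMPLIES (x1 IFF x3) = False IMPLIES True = True
((((x3 OR x4) IFF (x4 XOR (x3 IFF x1))) XOR (x4 XOR (x3 XOR x1))) XOR (x3 XOR x1)) IMPLIES (((x3 IFF (x3 IFF x4)) IMPLIES NOT ((x4 XOR x3) XOR x3)) IMPLIES (x1 IFF x3)) = True IMPLIES True = True

True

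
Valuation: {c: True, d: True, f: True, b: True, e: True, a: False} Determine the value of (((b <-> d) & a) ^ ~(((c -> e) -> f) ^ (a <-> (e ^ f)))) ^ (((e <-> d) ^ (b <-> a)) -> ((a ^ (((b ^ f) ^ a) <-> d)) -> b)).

False

Substituting c=True, d=True, f=True, b=True, e=True, a=False:
b <-> d = True <-> True = True
(b <-> d) & a = True & False = False
c -> e = True -> True = True
(c -> e) -> f = True -> True = True
e ^ f = True ^ True = False
a <-> (e ^ f) = False <-> False = True
((c -> e) -> f) ^ (a <-> (e ^ f)) = True ^ True = False
~(((c -> e) -> f) ^ (a <-> (e ^ f))) = ~False = True
((b <-> d) & a) ^ ~(((c -> e) -> f) ^ (a <-> (e ^ f))) = False ^ True = True
e <-> d = True <-> True = True
b <-> a = True <-> False = False
(e <-> d) ^ (b <-> a) = True ^ False = True
b ^ f = True ^ True = False
(b ^ f) ^ a = False ^ False = False
((b ^ f) ^ a) <-> d = False <-> True = False
a ^ (((b ^ f) ^ a) <-> d) = False ^ False = False
(a ^ (((b ^ f) ^ a) <-> d)) -> b = False -> True = True
((e <-> d) ^ (b <-> a)) -> ((a ^ (((b ^ f) ^ a) <-> d)) -> b) = True -> True = True
(((b <-> d) & a) ^ ~(((c -> e) -> f) ^ (a <-> (e ^ f)))) ^ (((e <-> d) ^ (b <-> a)) -> ((a ^ (((b ^ f) ^ a) <-> d)) -> b)) = True ^ True = False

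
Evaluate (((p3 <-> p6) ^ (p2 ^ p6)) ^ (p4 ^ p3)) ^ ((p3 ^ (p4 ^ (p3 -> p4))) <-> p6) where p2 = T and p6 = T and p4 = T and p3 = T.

F

p3 <-> p6 = T <-> T = T
p2 ^ p6 = T ^ T = F
(p3 <-> p6) ^ (p2 ^ p6) = T ^ F = T
p4 ^ p3 = T ^ T = F
((p3 <-> p6) ^ (p2 ^ p6)) ^ (p4 ^ p3) = T ^ F = T
p3 -> p4 = T -> T = T
p4 ^ (p3 -> p4) = T ^ T = F
p3 ^ (p4 ^ (p3 -> p4)) = T ^ F = T
(p3 ^ (p4 ^ (p3 -> p4))) <-> p6 = T <-> T = T
(((p3 <-> p6) ^ (p2 ^ p6)) ^ (p4 ^ p3)) ^ ((p3 ^ (p4 ^ (p3 -> p4))) <-> p6) = T ^ T = F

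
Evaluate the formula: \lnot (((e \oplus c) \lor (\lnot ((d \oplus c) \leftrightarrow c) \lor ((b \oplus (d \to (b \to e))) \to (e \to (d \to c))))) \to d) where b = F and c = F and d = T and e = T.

e \oplus c = T \oplus F = T
d \oplus c = T \oplus F = T
(d \oplus c) \leftrightarrow c = T \leftrightarrow F = F
\lnot ((d \oplus c) \leftrightarrow c) = \lnot F = T
b \to e = F \to T = T
d \to (b \to e) = T \to T = T
b \oplus (d \to (b \to e)) = F \oplus T = T
d \to c = T \to F = F
e \to (d \to c) = T \to F = F
(b \oplus (d \to (b \to e))) \to (e \to (d \to c)) = T \to F = F
\lnot ((d \oplus c) \leftrightarrow c) \lor ((b \oplus (d \to (b \to e))) \to (e \to (d \to c))) = T \lor F = T
(e \oplus c) \lor (\lnot ((d \oplus c) \leftrightarrow c) \lor ((b \oplus (d \to (b \to e))) \to (e \to (d \to c)))) = T \lor T = T
((e \oplus c) \lor (\lnot ((d \oplus c) \leftrightarrow c) \lor ((b \oplus (d \to (b \to e))) \to (e \to (d \to c))))) \to d = T \to T = T
\lnot (((e \oplus c) \lor (\lnot ((d \oplus c) \leftrightarrow c) \lor ((b \oplus (d \to (b \to e))) \to (e \to (d \to c))))) \to d) = \lnot T = F

F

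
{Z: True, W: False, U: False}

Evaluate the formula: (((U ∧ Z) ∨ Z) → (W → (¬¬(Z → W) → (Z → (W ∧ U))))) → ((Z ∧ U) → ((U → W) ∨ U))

True

U ∧ Z = False ∧ True = False
(U ∧ Z) ∨ Z = False ∨ True = True
Z → W = True → False = False
¬(Z → W) = ¬False = True
¬¬(Z → W) = ¬True = False
W ∧ U = False ∧ False = False
Z → (W ∧ U) = True → False = False
¬¬(Z → W) → (Z → (W ∧ U)) = False → False = True
W → (¬¬(Z → W) → (Z → (W ∧ U))) = False → True = True
((U ∧ Z) ∨ Z) → (W → (¬¬(Z → W) → (Z → (W ∧ U)))) = True → True = True
Z ∧ U = True ∧ False = False
U → W = False → False = True
(U → W) ∨ U = True ∨ False = True
(Z ∧ U) → ((U → W) ∨ U) = False → True = True
(((U ∧ Z) ∨ Z) → (W → (¬¬(Z → W) → (Z → (W ∧ U))))) → ((Z ∧ U) → ((U → W) ∨ U)) = True → True = True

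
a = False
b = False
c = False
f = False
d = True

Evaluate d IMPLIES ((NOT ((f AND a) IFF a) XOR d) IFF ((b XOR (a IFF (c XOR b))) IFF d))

True

Substituting a=False, b=False, c=False, f=False, d=True:
f AND a = False AND False = False
(f AND a) IFF a = False IFF False = True
NOT ((f AND a) IFF a) = NOT True = False
NOT ((f AND a) IFF a) XOR d = False XOR True = True
c XOR b = False XOR False = False
a IFF (c XOR b) = False IFF False = True
b XOR (a IFF (c XOR b)) = False XOR True = True
(b XOR (a IFF (c XOR b))) IFF d = True IFF True = True
(NOT ((f AND a) IFF a) XOR d) IFF ((b XOR (a IFF (c XOR b))) IFF d) = True IFF True = True
d IMPLIES ((NOT ((f AND a) IFF a) XOR d) IFF ((b XOR (a IFF (c XOR b))) IFF d)) = True IMPLIES True = True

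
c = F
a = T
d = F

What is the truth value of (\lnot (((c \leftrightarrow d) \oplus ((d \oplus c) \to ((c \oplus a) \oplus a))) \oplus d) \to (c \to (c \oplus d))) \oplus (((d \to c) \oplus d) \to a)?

F

Substituting c=F, a=T, d=F:
c \leftrightarrow d = F \leftrightarrow F = T
d \oplus c = F \oplus F = F
c \oplus a = F \oplus T = T
(c \oplus a) \oplus a = T \oplus T = F
(d \oplus c) \to ((c \oplus a) \oplus a) = F \to F = T
(c \leftrightarrow d) \oplus ((d \oplus c) \to ((c \oplus a) \oplus a)) = T \oplus T = F
((c \leftrightarrow d) \oplus ((d \oplus c) \to ((c \oplus a) \oplus a))) \oplus d = F \oplus F = F
\lnot (((c \leftrightarrow d) \oplus ((d \oplus c) \to ((c \oplus a) \oplus a))) \oplus d) = \lnot F = T
c \oplus d = F \oplus F = F
c \to (c \oplus d) = F \to F = T
\lnot (((c \leftrightarrow d) \oplus ((d \oplus c) \to ((c \oplus a) \oplus a))) \oplus d) \to (c \to (c \oplus d)) = T \to T = T
d \to c = F \to F = T
(d \to c) \oplus d = T \oplus F = T
((d \to c) \oplus d) \to a = T \to T = T
(\lnot (((c \leftrightarrow d) \oplus ((d \oplus c) \to ((c \oplus a) \oplus a))) \oplus d) \to (c \to (c \oplus d))) \oplus (((d \to c) \oplus d) \to a) = T \oplus T = F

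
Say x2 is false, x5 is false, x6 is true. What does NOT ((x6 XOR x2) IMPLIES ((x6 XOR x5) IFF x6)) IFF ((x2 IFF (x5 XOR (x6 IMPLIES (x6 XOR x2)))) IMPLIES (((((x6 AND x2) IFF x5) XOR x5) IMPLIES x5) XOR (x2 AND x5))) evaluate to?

x6 XOR x2 = true XOR false = true
x6 XOR x5 = true XOR false = true
(x6 XOR x5) IFF x6 = true IFF true = true
(x6 XOR x2) IMPLIES ((x6 XOR x5) IFF x6) = true IMPLIES true = true
NOT ((x6 XOR x2) IMPLIES ((x6 XOR x5) IFF x6)) = NOT true = false
x6 XOR x2 = true XOR false = true
x6 IMPLIES (x6 XOR x2) = true IMPLIES true = true
x5 XOR (x6 IMPLIES (x6 XOR x2)) = false XOR true = true
x2 IFF (x5 XOR (x6 IMPLIES (x6 XOR x2))) = false IFF true = false
x6 AND x2 = true AND false = false
(x6 AND x2) IFF x5 = false IFF false = true
((x6 AND x2) IFF x5) XOR x5 = true XOR false = true
(((x6 AND x2) IFF x5) XOR x5) IMPLIES x5 = true IMPLIES false = false
x2 AND x5 = false AND false = false
((((x6 AND x2) IFF x5) XOR x5) IMPLIES x5) XOR (x2 AND x5) = false XOR false = false
(x2 IFF (x5 XOR (x6 IMPLIES (x6 XOR x2)))) IMPLIES (((((x6 AND x2) IFF x5) XOR x5) IMPLIES x5) XOR (x2 AND x5)) = false IMPLIES false = true
NOT ((x6 XOR x2) IMPLIES ((x6 XOR x5) IFF x6)) IFF ((x2 IFF (x5 XOR (x6 IMPLIES (x6 XOR x2)))) IMPLIES (((((x6 AND x2) IFF x5) XOR x5) IMPLIES x5) XOR (x2 AND x5))) = false IFF true = false

false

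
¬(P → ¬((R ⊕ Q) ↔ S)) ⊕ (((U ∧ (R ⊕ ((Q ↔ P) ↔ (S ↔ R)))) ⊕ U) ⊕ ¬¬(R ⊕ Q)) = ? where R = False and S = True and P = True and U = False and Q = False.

False

R ⊕ Q = False ⊕ False = False
(R ⊕ Q) ↔ S = False ↔ True = False
¬((R ⊕ Q) ↔ S) = ¬False = True
P → ¬((R ⊕ Q) ↔ S) = True → True = True
¬(P → ¬((R ⊕ Q) ↔ S)) = ¬True = False
Q ↔ P = False ↔ True = False
S ↔ R = True ↔ False = False
(Q ↔ P) ↔ (S ↔ R) = False ↔ False = True
R ⊕ ((Q ↔ P) ↔ (S ↔ R)) = False ⊕ True = True
U ∧ (R ⊕ ((Q ↔ P) ↔ (S ↔ R))) = False ∧ True = False
(U ∧ (R ⊕ ((Q ↔ P) ↔ (S ↔ R)))) ⊕ U = False ⊕ False = False
R ⊕ Q = False ⊕ False = False
¬(R ⊕ Q) = ¬False = True
¬¬(R ⊕ Q) = ¬True = False
((U ∧ (R ⊕ ((Q ↔ P) ↔ (S ↔ R)))) ⊕ U) ⊕ ¬¬(R ⊕ Q) = False ⊕ False = False
¬(P → ¬((R ⊕ Q) ↔ S)) ⊕ (((U ∧ (R ⊕ ((Q ↔ P) ↔ (S ↔ R)))) ⊕ U) ⊕ ¬¬(R ⊕ Q)) = False ⊕ False = False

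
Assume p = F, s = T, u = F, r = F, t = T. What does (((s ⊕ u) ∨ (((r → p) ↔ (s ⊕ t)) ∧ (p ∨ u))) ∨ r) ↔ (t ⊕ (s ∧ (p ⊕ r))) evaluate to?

T

s ⊕ u = T ⊕ F = T
r → p = F → F = T
s ⊕ t = T ⊕ T = F
(r → p) ↔ (s ⊕ t) = T ↔ F = F
p ∨ u = F ∨ F = F
((r → p) ↔ (s ⊕ t)) ∧ (p ∨ u) = F ∧ F = F
(s ⊕ u) ∨ (((r → p) ↔ (s ⊕ t)) ∧ (p ∨ u)) = T ∨ F = T
((s ⊕ u) ∨ (((r → p) ↔ (s ⊕ t)) ∧ (p ∨ u))) ∨ r = T ∨ F = T
p ⊕ r = F ⊕ F = F
s ∧ (p ⊕ r) = T ∧ F = F
t ⊕ (s ∧ (p ⊕ r)) = T ⊕ F = T
(((s ⊕ u) ∨ (((r → p) ↔ (s ⊕ t)) ∧ (p ∨ u))) ∨ r) ↔ (t ⊕ (s ∧ (p ⊕ r))) = T ↔ T = T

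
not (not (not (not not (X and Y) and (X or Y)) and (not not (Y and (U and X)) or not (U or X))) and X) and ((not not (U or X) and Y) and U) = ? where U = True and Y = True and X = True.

False

X and Y = True and True = True
not (X and Y) = not True = False
not not (X and Y) = not False = True
X or Y = True or True = True
not not (X and Y) and (X or Y) = True and True = True
not (not not (X and Y) and (X or Y)) = not True = False
U and X = True and True = True
Y and (U and X) = True and True = True
not (Y and (U and X)) = not True = False
not not (Y and (U and X)) = not False = True
U or X = True or True = True
not (U or X) = not True = False
not not (Y and (U and X)) or not (U or X) = True or False = True
not (not not (X and Y) and (X or Y)) and (not not (Y and (U and X)) or not (U or X)) = False and True = False
not (not (not not (X and Y) and (X or Y)) and (not not (Y and (U and X)) or not (U or X))) = not False = True
not (not (not not (X and Y) and (X or Y)) and (not not (Y and (U and X)) or not (U or X))) and X = True and True = True
not (not (not (not not (X and Y) and (X or Y)) and (not not (Y and (U and X)) or not (U or X))) and X) = not True = False
U or X = True or True = True
not (U or X) = not True = False
not not (U or X) = not False = True
not not (U or X) and Y = True and True = True
(not not (U or X) and Y) and U = True and True = True
not (not (not (not not (X and Y) and (X or Y)) and (not not (Y and (U and X)) or not (U or X))) and X) and ((not not (U or X) and Y) and U) = False and True = False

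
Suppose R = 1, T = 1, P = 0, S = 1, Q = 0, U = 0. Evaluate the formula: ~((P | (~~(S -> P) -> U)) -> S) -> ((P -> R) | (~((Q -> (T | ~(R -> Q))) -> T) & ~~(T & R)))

1

S -> P = 1 -> 0 = 0
~(S -> P) = ~0 = 1
~~(S -> P) = ~1 = 0
~~(S -> P) -> U = 0 -> 0 = 1
P | (~~(S -> P) -> U) = 0 | 1 = 1
(P | (~~(S -> P) -> U)) -> S = 1 -> 1 = 1
~((P | (~~(S -> P) -> U)) -> S) = ~1 = 0
P -> R = 0 -> 1 = 1
R -> Q = 1 -> 0 = 0
~(R -> Q) = ~0 = 1
T | ~(R -> Q) = 1 | 1 = 1
Q -> (T | ~(R -> Q)) = 0 -> 1 = 1
(Q -> (T | ~(R -> Q))) -> T = 1 -> 1 = 1
~((Q -> (T | ~(R -> Q))) -> T) = ~1 = 0
T & R = 1 & 1 = 1
~(T & R) = ~1 = 0
~~(T & R) = ~0 = 1
~((Q -> (T | ~(R -> Q))) -> T) & ~~(T & R) = 0 & 1 = 0
(P -> R) | (~((Q -> (T | ~(R -> Q))) -> T) & ~~(T & R)) = 1 | 0 = 1
~((P | (~~(S -> P) -> U)) -> S) -> ((P -> R) | (~((Q -> (T | ~(R -> Q))) -> T) & ~~(T & R))) = 0 -> 1 = 1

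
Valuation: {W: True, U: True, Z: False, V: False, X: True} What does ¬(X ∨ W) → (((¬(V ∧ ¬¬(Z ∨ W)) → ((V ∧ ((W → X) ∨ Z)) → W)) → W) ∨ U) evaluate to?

X ∨ W = True ∨ True = True
¬(X ∨ W) = ¬True = False
Z ∨ W = False ∨ True = True
¬(Z ∨ W) = ¬True = False
¬¬(Z ∨ W) = ¬False = True
V ∧ ¬¬(Z ∨ W) = False ∧ True = False
¬(V ∧ ¬¬(Z ∨ W)) = ¬False = True
W → X = True → True = True
(W → X) ∨ Z = True ∨ False = True
V ∧ ((W → X) ∨ Z) = False ∧ True = False
(V ∧ ((W → X) ∨ Z)) → W = False → True = True
¬(V ∧ ¬¬(Z ∨ W)) → ((V ∧ ((W → X) ∨ Z)) → W) = True → True = True
(¬(V ∧ ¬¬(Z ∨ W)) → ((V ∧ ((W → X) ∨ Z)) → W)) → W = True → True = True
((¬(V ∧ ¬¬(Z ∨ W)) → ((V ∧ ((W → X) ∨ Z)) → W)) → W) ∨ U = True ∨ True = True
¬(X ∨ W) → (((¬(V ∧ ¬¬(Z ∨ W)) → ((V ∧ ((W → X) ∨ Z)) → W)) → W) ∨ U) = False → True = True

True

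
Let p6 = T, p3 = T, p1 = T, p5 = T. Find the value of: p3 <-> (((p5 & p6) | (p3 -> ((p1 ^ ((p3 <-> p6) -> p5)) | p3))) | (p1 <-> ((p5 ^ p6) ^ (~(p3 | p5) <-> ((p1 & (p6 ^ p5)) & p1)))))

p5 & p6 = T & T = T
p3 <-> p6 = T <-> T = T
(p3 <-> p6) -> p5 = T -> T = T
p1 ^ ((p3 <-> p6) -> p5) = T ^ T = F
(p1 ^ ((p3 <-> p6) -> p5)) | p3 = F | T = T
p3 -> ((p1 ^ ((p3 <-> p6) -> p5)) | p3) = T -> T = T
(p5 & p6) | (p3 -> ((p1 ^ ((p3 <-> p6) -> p5)) | p3)) = T | T = T
p5 ^ p6 = T ^ T = F
p3 | p5 = T | T = T
~(p3 | p5) = ~T = F
p6 ^ p5 = T ^ T = F
p1 & (p6 ^ p5) = T & F = F
(p1 & (p6 ^ p5)) & p1 = F & T = F
~(p3 | p5) <-> ((p1 & (p6 ^ p5)) & p1) = F <-> F = T
(p5 ^ p6) ^ (~(p3 | p5) <-> ((p1 & (p6 ^ p5)) & p1)) = F ^ T = T
p1 <-> ((p5 ^ p6) ^ (~(p3 | p5) <-> ((p1 & (p6 ^ p5)) & p1))) = T <-> T = T
((p5 & p6) | (p3 -> ((p1 ^ ((p3 <-> p6) -> p5)) | p3))) | (p1 <-> ((p5 ^ p6) ^ (~(p3 | p5) <-> ((p1 & (p6 ^ p5)) & p1)))) = T | T = T
p3 <-> (((p5 & p6) | (p3 -> ((p1 ^ ((p3 <-> p6) -> p5)) | p3))) | (p1 <-> ((p5 ^ p6) ^ (~(p3 | p5) <-> ((p1 & (p6 ^ p5)) & p1))))) = T <-> T = T

T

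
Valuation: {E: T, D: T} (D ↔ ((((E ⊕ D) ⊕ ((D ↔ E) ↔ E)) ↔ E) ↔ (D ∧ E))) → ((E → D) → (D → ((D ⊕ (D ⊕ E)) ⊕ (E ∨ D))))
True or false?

F

Substituting E=T, D=T:
E ⊕ D = T ⊕ T = F
D ↔ E = T ↔ T = T
(D ↔ E) ↔ E = T ↔ T = T
(E ⊕ D) ⊕ ((D ↔ E) ↔ E) = F ⊕ T = T
((E ⊕ D) ⊕ ((D ↔ E) ↔ E)) ↔ E = T ↔ T = T
D ∧ E = T ∧ T = T
(((E ⊕ D) ⊕ ((D ↔ E) ↔ E)) ↔ E) ↔ (D ∧ E) = T ↔ T = T
D ↔ ((((E ⊕ D) ⊕ ((D ↔ E) ↔ E)) ↔ E) ↔ (D ∧ E)) = T ↔ T = T
E → D = T → T = T
D ⊕ E = T ⊕ T = F
D ⊕ (D ⊕ E) = T ⊕ F = T
E ∨ D = T ∨ T = T
(D ⊕ (D ⊕ E)) ⊕ (E ∨ D) = T ⊕ T = F
D → ((D ⊕ (D ⊕ E)) ⊕ (E ∨ D)) = T → F = F
(E → D) → (D → ((D ⊕ (D ⊕ E)) ⊕ (E ∨ D))) = T → F = F
(D ↔ ((((E ⊕ D) ⊕ ((D ↔ E) ↔ E)) ↔ E) ↔ (D ∧ E))) → ((E → D) → (D → ((D ⊕ (D ⊕ E)) ⊕ (E ∨ D)))) = T → F = F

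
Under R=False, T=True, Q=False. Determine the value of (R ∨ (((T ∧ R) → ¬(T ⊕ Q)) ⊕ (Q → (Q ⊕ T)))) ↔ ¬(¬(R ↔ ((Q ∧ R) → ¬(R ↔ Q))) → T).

True

T ∧ R = True ∧ False = False
T ⊕ Q = True ⊕ False = True
¬(T ⊕ Q) = ¬True = False
(T ∧ R) → ¬(T ⊕ Q) = False → False = True
Q ⊕ T = False ⊕ True = True
Q → (Q ⊕ T) = False → True = True
((T ∧ R) → ¬(T ⊕ Q)) ⊕ (Q → (Q ⊕ T)) = True ⊕ True = False
R ∨ (((T ∧ R) → ¬(T ⊕ Q)) ⊕ (Q → (Q ⊕ T))) = False ∨ False = False
Q ∧ R = False ∧ False = False
R ↔ Q = False ↔ False = True
¬(R ↔ Q) = ¬True = False
(Q ∧ R) → ¬(R ↔ Q) = False → False = True
R ↔ ((Q ∧ R) → ¬(R ↔ Q)) = False ↔ True = False
¬(R ↔ ((Q ∧ R) → ¬(R ↔ Q))) = ¬False = True
¬(R ↔ ((Q ∧ R) → ¬(R ↔ Q))) → T = True → True = True
¬(¬(R ↔ ((Q ∧ R) → ¬(R ↔ Q))) → T) = ¬True = False
(R ∨ (((T ∧ R) → ¬(T ⊕ Q)) ⊕ (Q → (Q ⊕ T)))) ↔ ¬(¬(R ↔ ((Q ∧ R) → ¬(R ↔ Q))) → T) = False ↔ False = True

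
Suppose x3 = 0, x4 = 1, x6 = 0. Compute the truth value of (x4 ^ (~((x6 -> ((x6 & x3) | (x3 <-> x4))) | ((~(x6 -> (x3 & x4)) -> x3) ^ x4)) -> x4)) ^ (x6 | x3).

0

x6 & x3 = 0 & 0 = 0
x3 <-> x4 = 0 <-> 1 = 0
(x6 & x3) | (x3 <-> x4) = 0 | 0 = 0
x6 -> ((x6 & x3) | (x3 <-> x4)) = 0 -> 0 = 1
x3 & x4 = 0 & 1 = 0
x6 -> (x3 & x4) = 0 -> 0 = 1
~(x6 -> (x3 & x4)) = ~1 = 0
~(x6 -> (x3 & x4)) -> x3 = 0 -> 0 = 1
(~(x6 -> (x3 & x4)) -> x3) ^ x4 = 1 ^ 1 = 0
(x6 -> ((x6 & x3) | (x3 <-> x4))) | ((~(x6 -> (x3 & x4)) -> x3) ^ x4) = 1 | 0 = 1
~((x6 -> ((x6 & x3) | (x3 <-> x4))) | ((~(x6 -> (x3 & x4)) -> x3) ^ x4)) = ~1 = 0
~((x6 -> ((x6 & x3) | (x3 <-> x4))) | ((~(x6 -> (x3 & x4)) -> x3) ^ x4)) -> x4 = 0 -> 1 = 1
x4 ^ (~((x6 -> ((x6 & x3) | (x3 <-> x4))) | ((~(x6 -> (x3 & x4)) -> x3) ^ x4)) -> x4) = 1 ^ 1 = 0
x6 | x3 = 0 | 0 = 0
(x4 ^ (~((x6 -> ((x6 & x3) | (x3 <-> x4))) | ((~(x6 -> (x3 & x4)) -> x3) ^ x4)) -> x4)) ^ (x6 | x3) = 0 ^ 0 = 0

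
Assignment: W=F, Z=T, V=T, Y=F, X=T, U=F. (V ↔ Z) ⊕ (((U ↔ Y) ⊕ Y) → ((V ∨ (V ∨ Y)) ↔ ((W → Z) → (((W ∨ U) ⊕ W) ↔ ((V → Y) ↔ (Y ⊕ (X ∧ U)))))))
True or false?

V ↔ Z = T ↔ T = T
U ↔ Y = F ↔ F = T
(U ↔ Y) ⊕ Y = T ⊕ F = T
V ∨ Y = T ∨ F = T
V ∨ (V ∨ Y) = T ∨ T = T
W → Z = F → T = T
W ∨ U = F ∨ F = F
(W ∨ U) ⊕ W = F ⊕ F = F
V → Y = T → F = F
X ∧ U = T ∧ F = F
Y ⊕ (X ∧ U) = F ⊕ F = F
(V → Y) ↔ (Y ⊕ (X ∧ U)) = F ↔ F = T
((W ∨ U) ⊕ W) ↔ ((V → Y) ↔ (Y ⊕ (X ∧ U))) = F ↔ T = F
(W → Z) → (((W ∨ U) ⊕ W) ↔ ((V → Y) ↔ (Y ⊕ (X ∧ U)))) = T → F = F
(V ∨ (V ∨ Y)) ↔ ((W → Z) → (((W ∨ U) ⊕ W) ↔ ((V → Y) ↔ (Y ⊕ (X ∧ U))))) = T ↔ F = F
((U ↔ Y) ⊕ Y) → ((V ∨ (V ∨ Y)) ↔ ((W → Z) → (((W ∨ U) ⊕ W) ↔ ((V → Y) ↔ (Y ⊕ (X ∧ U)))))) = T → F = F
(V ↔ Z) ⊕ (((U ↔ Y) ⊕ Y) → ((V ∨ (V ∨ Y)) ↔ ((W → Z) → (((W ∨ U) ⊕ W) ↔ ((V → Y) ↔ (Y ⊕ (X ∧ U))))))) = T ⊕ F = T

T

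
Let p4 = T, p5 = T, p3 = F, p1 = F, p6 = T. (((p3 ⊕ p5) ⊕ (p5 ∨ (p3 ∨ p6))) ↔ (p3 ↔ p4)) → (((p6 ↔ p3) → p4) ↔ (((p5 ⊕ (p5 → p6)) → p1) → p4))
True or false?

Substituting p4=T, p5=T, p3=F, p1=F, p6=T:
p3 ⊕ p5 = F ⊕ T = T
p3 ∨ p6 = F ∨ T = T
p5 ∨ (p3 ∨ p6) = T ∨ T = T
(p3 ⊕ p5) ⊕ (p5 ∨ (p3 ∨ p6)) = T ⊕ T = F
p3 ↔ p4 = F ↔ T = F
((p3 ⊕ p5) ⊕ (p5 ∨ (p3 ∨ p6))) ↔ (p3 ↔ p4) = F ↔ F = T
p6 ↔ p3 = T ↔ F = F
(p6 ↔ p3) → p4 = F → T = T
p5 → p6 = T → T = T
p5 ⊕ (p5 → p6) = T ⊕ T = F
(p5 ⊕ (p5 → p6)) → p1 = F → F = T
((p5 ⊕ (p5 → p6)) → p1) → p4 = T → T = T
((p6 ↔ p3) → p4) ↔ (((p5 ⊕ (p5 → p6)) → p1) → p4) = T ↔ T = T
(((p3 ⊕ p5) ⊕ (p5 ∨ (p3 ∨ p6))) ↔ (p3 ↔ p4)) → (((p6 ↔ p3) → p4) ↔ (((p5 ⊕ (p5 → p6)) → p1) → p4)) = T → T = T

T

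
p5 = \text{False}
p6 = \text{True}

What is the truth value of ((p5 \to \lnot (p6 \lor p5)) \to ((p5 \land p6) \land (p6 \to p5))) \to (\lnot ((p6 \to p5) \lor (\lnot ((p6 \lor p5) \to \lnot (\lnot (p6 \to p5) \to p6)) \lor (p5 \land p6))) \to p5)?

\text{True}

p6 \lor p5 = \text{True} \lor \text{False} = \text{True}
\lnot (p6 \lor p5) = \lnot \text{True} = \text{False}
p5 \to \lnot (p6 \lor p5) = \text{False} \to \text{False} = \text{True}
p5 \land p6 = \text{False} \land \text{True} = \text{False}
p6 \to p5 = \text{True} \to \text{False} = \text{False}
(p5 \land p6) \land (p6 \to p5) = \text{False} \land \text{False} = \text{False}
(p5 \to \lnot (p6 \lor p5)) \to ((p5 \land p6) \land (p6 \to p5)) = \text{True} \to \text{False} = \text{False}
p6 \to p5 = \text{True} \to \text{False} = \text{False}
p6 \lor p5 = \text{True} \lor \text{False} = \text{True}
p6 \to p5 = \text{True} \to \text{False} = \text{False}
\lnot (p6 \to p5) = \lnot \text{False} = \text{True}
\lnot (p6 \to p5) \to p6 = \text{True} \to \text{True} = \text{True}
\lnot (\lnot (p6 \to p5) \to p6) = \lnot \text{True} = \text{False}
(p6 \lor p5) \to \lnot (\lnot (p6 \to p5) \to p6) = \text{True} \to \text{False} = \text{False}
\lnot ((p6 \lor p5) \to \lnot (\lnot (p6 \to p5) \to p6)) = \lnot \text{False} = \text{True}
p5 \land p6 = \text{False} \land \text{True} = \text{False}
\lnot ((p6 \lor p5) \to \lnot (\lnot (p6 \to p5) \to p6)) \lor (p5 \land p6) = \text{True} \lor \text{False} = \text{True}
(p6 \to p5) \lor (\lnot ((p6 \lor p5) \to \lnot (\lnot (p6 \to p5) \to p6)) \lor (p5 \land p6)) = \text{False} \lor \text{True} = \text{True}
\lnot ((p6 \to p5) \lor (\lnot ((p6 \lor p5) \to \lnot (\lnot (p6 \to p5) \to p6)) \lor (p5 \land p6))) = \lnot \text{True} = \text{False}
\lnot ((p6 \to p5) \lor (\lnot ((p6 \lor p5) \to \lnot (\lnot (p6 \to p5) \to p6)) \lor (p5 \land p6))) \to p5 = \text{False} \to \text{False} = \text{True}
((p5 \to \lnot (p6 \lor p5)) \to ((p5 \land p6) \land (p6 \to p5))) \to (\lnot ((p6 \to p5) \lor (\lnot ((p6 \lor p5) \to \lnot (\lnot (p6 \to p5) \to p6)) \lor (p5 \land p6))) \to p5) = \text{False} \to \text{True} = \text{True}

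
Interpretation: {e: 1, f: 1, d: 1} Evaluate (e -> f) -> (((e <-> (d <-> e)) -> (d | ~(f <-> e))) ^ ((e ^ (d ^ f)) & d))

e -> f = 1 -> 1 = 1
d <-> e = 1 <-> 1 = 1
e <-> (d <-> e) = 1 <-> 1 = 1
f <-> e = 1 <-> 1 = 1
~(f <-> e) = ~1 = 0
d | ~(f <-> e) = 1 | 0 = 1
(e <-> (d <-> e)) -> (d | ~(f <-> e)) = 1 -> 1 = 1
d ^ f = 1 ^ 1 = 0
e ^ (d ^ f) = 1 ^ 0 = 1
(e ^ (d ^ f)) & d = 1 & 1 = 1
((e <-> (d <-> e)) -> (d | ~(f <-> e))) ^ ((e ^ (d ^ f)) & d) = 1 ^ 1 = 0
(e -> f) -> (((e <-> (d <-> e)) -> (d | ~(f <-> e))) ^ ((e ^ (d ^ f)) & d)) = 1 -> 0 = 0

0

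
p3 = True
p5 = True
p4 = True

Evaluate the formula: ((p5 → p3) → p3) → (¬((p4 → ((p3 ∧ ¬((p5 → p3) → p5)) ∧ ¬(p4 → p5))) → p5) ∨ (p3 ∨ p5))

p5 → p3 = True → True = True
(p5 → p3) → p3 = True → True = True
p5 → p3 = True → True = True
(p5 → p3) → p5 = True → True = True
¬((p5 → p3) → p5) = ¬True = False
p3 ∧ ¬((p5 → p3) → p5) = True ∧ False = False
p4 → p5 = True → True = True
¬(p4 → p5) = ¬True = False
(p3 ∧ ¬((p5 → p3) → p5)) ∧ ¬(p4 → p5) = False ∧ False = False
p4 → ((p3 ∧ ¬((p5 → p3) → p5)) ∧ ¬(p4 → p5)) = True → False = False
(p4 → ((p3 ∧ ¬((p5 → p3) → p5)) ∧ ¬(p4 → p5))) → p5 = False → True = True
¬((p4 → ((p3 ∧ ¬((p5 → p3) → p5)) ∧ ¬(p4 → p5))) → p5) = ¬True = False
p3 ∨ p5 = True ∨ True = True
¬((p4 → ((p3 ∧ ¬((p5 → p3) → p5)) ∧ ¬(p4 → p5))) → p5) ∨ (p3 ∨ p5) = False ∨ True = True
((p5 → p3) → p3) → (¬((p4 → ((p3 ∧ ¬((p5 → p3) → p5)) ∧ ¬(p4 → p5))) → p5) ∨ (p3 ∨ p5)) = True → True = True

True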